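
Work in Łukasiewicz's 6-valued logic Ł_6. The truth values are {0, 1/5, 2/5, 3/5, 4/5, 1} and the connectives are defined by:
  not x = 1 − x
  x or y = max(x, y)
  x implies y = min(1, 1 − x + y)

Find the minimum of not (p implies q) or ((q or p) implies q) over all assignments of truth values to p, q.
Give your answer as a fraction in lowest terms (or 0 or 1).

3/5

Take p = 2/5, q = 0:
p implies q = 2/5 implies 0 = 3/5
not (p implies q) = not 3/5 = 2/5
q or p = 0 or 2/5 = 2/5
(q or p) implies q = 2/5 implies 0 = 3/5
not (p implies q) or ((q or p) implies q) = 2/5 or 3/5 = 3/5
No assignment yields a value below 3/5, so this is the minimum.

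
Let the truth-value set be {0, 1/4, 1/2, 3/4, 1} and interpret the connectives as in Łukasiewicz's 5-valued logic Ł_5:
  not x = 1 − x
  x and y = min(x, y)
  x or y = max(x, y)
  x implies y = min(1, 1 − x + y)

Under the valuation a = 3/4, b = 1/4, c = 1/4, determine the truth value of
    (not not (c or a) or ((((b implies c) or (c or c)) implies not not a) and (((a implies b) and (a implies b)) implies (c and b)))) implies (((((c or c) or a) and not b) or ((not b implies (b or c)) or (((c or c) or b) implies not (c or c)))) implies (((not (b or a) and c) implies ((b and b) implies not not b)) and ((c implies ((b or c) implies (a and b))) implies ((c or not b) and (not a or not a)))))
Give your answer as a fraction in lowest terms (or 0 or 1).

c or a = 1/4 or 3/4 = 3/4
not (c or a) = not 3/4 = 1/4
not not (c or a) = not 1/4 = 3/4
b implies c = 1/4 implies 1/4 = 1
c or c = 1/4 or 1/4 = 1/4
(b implies c) or (c or c) = 1 or 1/4 = 1
not a = not 3/4 = 1/4
not not a = not 1/4 = 3/4
((b implies c) or (c or c)) implies not not a = 1 implies 3/4 = 3/4
a implies b = 3/4 implies 1/4 = 1/2
a implies b = 3/4 implies 1/4 = 1/2
(a implies b) and (a implies b) = 1/2 and 1/2 = 1/2
c and b = 1/4 and 1/4 = 1/4
((a implies b) and (a implies b)) implies (c and b) = 1/2 implies 1/4 = 3/4
(((b implies c) or (c or c)) implies not not a) and (((a implies b) and (a implies b)) implies (c and b)) = 3/4 and 3/4 = 3/4
not not (c or a) or ((((b implies c) or (c or c)) implies not not a) and (((a implies b) and (a implies b)) implies (c and b))) = 3/4 or 3/4 = 3/4
c or c = 1/4 or 1/4 = 1/4
(c or c) or a = 1/4 or 3/4 = 3/4
not b = not 1/4 = 3/4
((c or c) or a) and not b = 3/4 and 3/4 = 3/4
not b = not 1/4 = 3/4
b or c = 1/4 or 1/4 = 1/4
not b implies (b or c) = 3/4 implies 1/4 = 1/2
c or c = 1/4 or 1/4 = 1/4
(c or c) or b = 1/4 or 1/4 = 1/4
c or c = 1/4 or 1/4 = 1/4
not (c or c) = not 1/4 = 3/4
((c or c) or b) implies not (c or c) = 1/4 implies 3/4 = 1
(not b implies (b or c)) or (((c or c) or b) implies not (c or c)) = 1/2 or 1 = 1
(((c or c) or a) and not b) or ((not b implies (b or c)) or (((c or c) or b) implies not (c or c))) = 3/4 or 1 = 1
b or a = 1/4 or 3/4 = 3/4
not (b or a) = not 3/4 = 1/4
not (b or a) and c = 1/4 and 1/4 = 1/4
b and b = 1/4 and 1/4 = 1/4
not b = not 1/4 = 3/4
not not b = not 3/4 = 1/4
(b and b) implies not not b = 1/4 implies 1/4 = 1
(not (b or a) and c) implies ((b and b) implies not not b) = 1/4 implies 1 = 1
b or c = 1/4 or 1/4 = 1/4
a and b = 3/4 and 1/4 = 1/4
(b or c) implies (a and b) = 1/4 implies 1/4 = 1
c implies ((b or c) implies (a and b)) = 1/4 implies 1 = 1
not b = not 1/4 = 3/4
c or not b = 1/4 or 3/4 = 3/4
not a = not 3/4 = 1/4
not a = not 3/4 = 1/4
not a or not a = 1/4 or 1/4 = 1/4
(c or not b) and (not a or not a) = 3/4 and 1/4 = 1/4
(c implies ((b or c) implies (a and b))) implies ((c or not b) and (not a or not a)) = 1 implies 1/4 = 1/4
((not (b or a) and c) implies ((b and b) implies not not b)) and ((c implies ((b or c) implies (a and b))) implies ((c or not b) and (not a or not a))) = 1 and 1/4 = 1/4
((((c or c) or a) and not b) or ((not b implies (b or c)) or (((c or c) or b) implies not (c or c)))) implies (((not (b or a) and c) implies ((b and b) implies not not b)) and ((c implies ((b or c) implies (a and b))) implies ((c or not b) and (not a or not a)))) = 1 implies 1/4 = 1/4
(not not (c or a) or ((((b implies c) or (c or c)) implies not not a) and (((a implies b) and (a implies b)) implies (c and b)))) implies (((((c or c) or a) and not b) or ((not b implies (b or c)) or (((c or c) or b) implies not (c or c)))) implies (((not (b or a) and c) implies ((b and b) implies not not b)) and ((c implies ((b or c) implies (a and b))) implies ((c or not b) and (not a or not a))))) = 3/4 implies 1/4 = 1/2

1/2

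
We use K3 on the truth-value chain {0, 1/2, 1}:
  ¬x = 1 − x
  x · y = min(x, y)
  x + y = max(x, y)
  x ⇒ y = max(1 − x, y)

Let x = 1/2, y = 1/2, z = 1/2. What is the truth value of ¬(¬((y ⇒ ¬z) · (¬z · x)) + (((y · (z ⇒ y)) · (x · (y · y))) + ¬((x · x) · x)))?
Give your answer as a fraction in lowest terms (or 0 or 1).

1/2

¬z = ¬1/2 = 1/2
y ⇒ ¬z = 1/2 ⇒ 1/2 = 1/2
¬z = ¬1/2 = 1/2
¬z · x = 1/2 · 1/2 = 1/2
(y ⇒ ¬z) · (¬z · x) = 1/2 · 1/2 = 1/2
¬((y ⇒ ¬z) · (¬z · x)) = ¬1/2 = 1/2
z ⇒ y = 1/2 ⇒ 1/2 = 1/2
y · (z ⇒ y) = 1/2 · 1/2 = 1/2
y · y = 1/2 · 1/2 = 1/2
x · (y · y) = 1/2 · 1/2 = 1/2
(y · (z ⇒ y)) · (x · (y · y)) = 1/2 · 1/2 = 1/2
x · x = 1/2 · 1/2 = 1/2
(x · x) · x = 1/2 · 1/2 = 1/2
¬((x · x) · x) = ¬1/2 = 1/2
((y · (z ⇒ y)) · (x · (y · y))) + ¬((x · x) · x) = 1/2 + 1/2 = 1/2
¬((y ⇒ ¬z) · (¬z · x)) + (((y · (z ⇒ y)) · (x · (y · y))) + ¬((x · x) · x)) = 1/2 + 1/2 = 1/2
¬(¬((y ⇒ ¬z) · (¬z · x)) + (((y · (z ⇒ y)) · (x · (y · y))) + ¬((x · x) · x))) = ¬1/2 = 1/2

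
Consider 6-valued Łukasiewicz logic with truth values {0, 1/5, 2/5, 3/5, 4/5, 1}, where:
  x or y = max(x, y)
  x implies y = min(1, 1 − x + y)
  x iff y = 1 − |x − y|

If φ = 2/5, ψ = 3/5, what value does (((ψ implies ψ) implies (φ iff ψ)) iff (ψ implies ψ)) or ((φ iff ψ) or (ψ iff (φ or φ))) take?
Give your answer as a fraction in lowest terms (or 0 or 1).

4/5

ψ implies ψ = 3/5 implies 3/5 = 1
φ iff ψ = 2/5 iff 3/5 = 4/5
(ψ implies ψ) implies (φ iff ψ) = 1 implies 4/5 = 4/5
ψ implies ψ = 3/5 implies 3/5 = 1
((ψ implies ψ) implies (φ iff ψ)) iff (ψ implies ψ) = 4/5 iff 1 = 4/5
φ iff ψ = 2/5 iff 3/5 = 4/5
φ or φ = 2/5 or 2/5 = 2/5
ψ iff (φ or φ) = 3/5 iff 2/5 = 4/5
(φ iff ψ) or (ψ iff (φ or φ)) = 4/5 or 4/5 = 4/5
(((ψ implies ψ) implies (φ iff ψ)) iff (ψ implies ψ)) or ((φ iff ψ) or (ψ iff (φ or φ))) = 4/5 or 4/5 = 4/5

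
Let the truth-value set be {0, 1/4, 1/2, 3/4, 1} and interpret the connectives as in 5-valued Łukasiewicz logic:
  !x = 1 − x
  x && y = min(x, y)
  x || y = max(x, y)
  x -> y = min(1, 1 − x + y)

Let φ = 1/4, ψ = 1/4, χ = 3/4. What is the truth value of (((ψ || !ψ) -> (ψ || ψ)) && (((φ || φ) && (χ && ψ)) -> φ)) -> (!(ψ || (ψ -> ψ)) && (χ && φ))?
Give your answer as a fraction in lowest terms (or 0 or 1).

!ψ = !1/4 = 3/4
ψ || !ψ = 1/4 || 3/4 = 3/4
ψ || ψ = 1/4 || 1/4 = 1/4
(ψ || !ψ) -> (ψ || ψ) = 3/4 -> 1/4 = 1/2
φ || φ = 1/4 || 1/4 = 1/4
χ && ψ = 3/4 && 1/4 = 1/4
(φ || φ) && (χ && ψ) = 1/4 && 1/4 = 1/4
((φ || φ) && (χ && ψ)) -> φ = 1/4 -> 1/4 = 1
((ψ || !ψ) -> (ψ || ψ)) && (((φ || φ) && (χ && ψ)) -> φ) = 1/2 && 1 = 1/2
ψ -> ψ = 1/4 -> 1/4 = 1
ψ || (ψ -> ψ) = 1/4 || 1 = 1
!(ψ || (ψ -> ψ)) = !1 = 0
χ && φ = 3/4 && 1/4 = 1/4
!(ψ || (ψ -> ψ)) && (χ && φ) = 0 && 1/4 = 0
(((ψ || !ψ) -> (ψ || ψ)) && (((φ || φ) && (χ && ψ)) -> φ)) -> (!(ψ || (ψ -> ψ)) && (χ && φ)) = 1/2 -> 0 = 1/2

1/2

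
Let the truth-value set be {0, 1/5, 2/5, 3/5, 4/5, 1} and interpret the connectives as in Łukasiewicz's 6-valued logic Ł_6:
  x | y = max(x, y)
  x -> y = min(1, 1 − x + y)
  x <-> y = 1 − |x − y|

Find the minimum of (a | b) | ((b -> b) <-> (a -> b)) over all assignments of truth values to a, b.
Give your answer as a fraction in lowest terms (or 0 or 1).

3/5

Take a = 2/5, b = 0:
a | b = 2/5 | 0 = 2/5
b -> b = 0 -> 0 = 1
a -> b = 2/5 -> 0 = 3/5
(b -> b) <-> (a -> b) = 1 <-> 3/5 = 3/5
(a | b) | ((b -> b) <-> (a -> b)) = 2/5 | 3/5 = 3/5
No assignment yields a value below 3/5, so this is the minimum.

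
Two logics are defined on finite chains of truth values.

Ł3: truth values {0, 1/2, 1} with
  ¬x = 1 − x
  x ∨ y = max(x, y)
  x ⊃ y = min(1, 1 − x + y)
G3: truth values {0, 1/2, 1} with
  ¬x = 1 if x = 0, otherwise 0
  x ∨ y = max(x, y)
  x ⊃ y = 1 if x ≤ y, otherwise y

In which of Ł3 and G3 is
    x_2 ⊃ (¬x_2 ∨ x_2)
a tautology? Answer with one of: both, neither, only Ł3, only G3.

In Ł3: every assignment gives 1 — tautology.
In G3: every assignment gives 1 — tautology.

both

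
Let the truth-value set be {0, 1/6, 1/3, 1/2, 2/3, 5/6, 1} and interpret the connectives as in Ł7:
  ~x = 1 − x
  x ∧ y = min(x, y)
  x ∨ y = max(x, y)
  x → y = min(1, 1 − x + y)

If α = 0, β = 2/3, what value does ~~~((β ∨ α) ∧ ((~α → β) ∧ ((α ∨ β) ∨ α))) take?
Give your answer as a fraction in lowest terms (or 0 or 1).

β ∨ α = 2/3 ∨ 0 = 2/3
~α = ~0 = 1
~α → β = 1 → 2/3 = 2/3
α ∨ β = 0 ∨ 2/3 = 2/3
(α ∨ β) ∨ α = 2/3 ∨ 0 = 2/3
(~α → β) ∧ ((α ∨ β) ∨ α) = 2/3 ∧ 2/3 = 2/3
(β ∨ α) ∧ ((~α → β) ∧ ((α ∨ β) ∨ α)) = 2/3 ∧ 2/3 = 2/3
~((β ∨ α) ∧ ((~α → β) ∧ ((α ∨ β) ∨ α))) = ~2/3 = 1/3
~~((β ∨ α) ∧ ((~α → β) ∧ ((α ∨ β) ∨ α))) = ~1/3 = 2/3
~~~((β ∨ α) ∧ ((~α → β) ∧ ((α ∨ β) ∨ α))) = ~2/3 = 1/3

1/3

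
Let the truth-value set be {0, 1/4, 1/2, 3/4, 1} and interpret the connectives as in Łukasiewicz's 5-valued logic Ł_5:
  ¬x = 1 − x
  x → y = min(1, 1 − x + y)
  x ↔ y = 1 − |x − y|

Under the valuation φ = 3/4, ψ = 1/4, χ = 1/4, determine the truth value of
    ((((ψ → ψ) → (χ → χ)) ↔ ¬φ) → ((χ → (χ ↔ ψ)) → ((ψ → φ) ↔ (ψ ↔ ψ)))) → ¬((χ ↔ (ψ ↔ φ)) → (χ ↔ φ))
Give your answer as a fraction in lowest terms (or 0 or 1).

1/4

ψ → ψ = 1/4 → 1/4 = 1
χ → χ = 1/4 → 1/4 = 1
(ψ → ψ) → (χ → χ) = 1 → 1 = 1
¬φ = ¬3/4 = 1/4
((ψ → ψ) → (χ → χ)) ↔ ¬φ = 1 ↔ 1/4 = 1/4
χ ↔ ψ = 1/4 ↔ 1/4 = 1
χ → (χ ↔ ψ) = 1/4 → 1 = 1
ψ → φ = 1/4 → 3/4 = 1
ψ ↔ ψ = 1/4 ↔ 1/4 = 1
(ψ → φ) ↔ (ψ ↔ ψ) = 1 ↔ 1 = 1
(χ → (χ ↔ ψ)) → ((ψ → φ) ↔ (ψ ↔ ψ)) = 1 → 1 = 1
(((ψ → ψ) → (χ → χ)) ↔ ¬φ) → ((χ → (χ ↔ ψ)) → ((ψ → φ) ↔ (ψ ↔ ψ))) = 1/4 → 1 = 1
ψ ↔ φ = 1/4 ↔ 3/4 = 1/2
χ ↔ (ψ ↔ φ) = 1/4 ↔ 1/2 = 3/4
χ ↔ φ = 1/4 ↔ 3/4 = 1/2
(χ ↔ (ψ ↔ φ)) → (χ ↔ φ) = 3/4 → 1/2 = 3/4
¬((χ ↔ (ψ ↔ φ)) → (χ ↔ φ)) = ¬3/4 = 1/4
((((ψ → ψ) → (χ → χ)) ↔ ¬φ) → ((χ → (χ ↔ ψ)) → ((ψ → φ) ↔ (ψ ↔ ψ)))) → ¬((χ ↔ (ψ ↔ φ)) → (χ ↔ φ)) = 1 → 1/4 = 1/4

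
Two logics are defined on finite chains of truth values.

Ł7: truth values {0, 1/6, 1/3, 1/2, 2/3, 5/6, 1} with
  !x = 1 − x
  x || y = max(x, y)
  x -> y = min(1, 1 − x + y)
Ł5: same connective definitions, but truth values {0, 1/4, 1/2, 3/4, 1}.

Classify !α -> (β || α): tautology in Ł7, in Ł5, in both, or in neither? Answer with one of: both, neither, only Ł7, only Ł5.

In Ł7: at α = 0, β = 0 the value is 0 — not a tautology.
In Ł5: at α = 0, β = 0 the value is 0 — not a tautology.

neither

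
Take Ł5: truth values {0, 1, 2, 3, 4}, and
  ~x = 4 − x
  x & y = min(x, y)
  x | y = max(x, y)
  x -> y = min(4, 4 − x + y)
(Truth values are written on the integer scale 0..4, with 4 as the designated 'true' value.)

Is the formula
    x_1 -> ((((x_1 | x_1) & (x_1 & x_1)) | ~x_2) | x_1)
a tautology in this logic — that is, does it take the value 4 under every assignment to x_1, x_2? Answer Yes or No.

At x_1 = 2, x_2 = 3, for instance:
x_1 | x_1 = 2 | 2 = 2
x_1 & x_1 = 2 & 2 = 2
(x_1 | x_1) & (x_1 & x_1) = 2 & 2 = 2
~x_2 = ~3 = 1
((x_1 | x_1) & (x_1 & x_1)) | ~x_2 = 2 | 1 = 2
(((x_1 | x_1) & (x_1 & x_1)) | ~x_2) | x_1 = 2 | 2 = 2
x_1 -> ((((x_1 | x_1) & (x_1 & x_1)) | ~x_2) | x_1) = 2 -> 2 = 4
and checking the remaining 24 assignments likewise gives ≥ 4 in every case.

Yes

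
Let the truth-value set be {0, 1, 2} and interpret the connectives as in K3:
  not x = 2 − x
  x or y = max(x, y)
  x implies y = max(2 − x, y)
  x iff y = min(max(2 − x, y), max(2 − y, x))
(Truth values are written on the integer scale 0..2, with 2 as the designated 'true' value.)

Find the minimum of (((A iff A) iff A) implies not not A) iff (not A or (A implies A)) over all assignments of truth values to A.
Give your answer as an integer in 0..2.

Take A = 1:
A iff A = 1 iff 1 = 1
(A iff A) iff A = 1 iff 1 = 1
not A = not 1 = 1
not not A = not 1 = 1
((A iff A) iff A) implies not not A = 1 implies 1 = 1
not A = not 1 = 1
A implies A = 1 implies 1 = 1
not A or (A implies A) = 1 or 1 = 1
(((A iff A) iff A) implies not not A) iff (not A or (A implies A)) = 1 iff 1 = 1
No assignment yields a value below 1, so this is the minimum.

1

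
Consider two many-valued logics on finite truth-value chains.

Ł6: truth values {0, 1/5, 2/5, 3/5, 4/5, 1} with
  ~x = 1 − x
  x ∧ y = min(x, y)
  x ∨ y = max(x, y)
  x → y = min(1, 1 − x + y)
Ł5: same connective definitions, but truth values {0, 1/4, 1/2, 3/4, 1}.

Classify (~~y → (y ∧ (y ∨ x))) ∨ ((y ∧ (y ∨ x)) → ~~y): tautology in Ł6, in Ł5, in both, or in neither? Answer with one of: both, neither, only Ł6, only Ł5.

In Ł6: every assignment gives 1 — tautology.
In Ł5: every assignment gives 1 — tautology.

both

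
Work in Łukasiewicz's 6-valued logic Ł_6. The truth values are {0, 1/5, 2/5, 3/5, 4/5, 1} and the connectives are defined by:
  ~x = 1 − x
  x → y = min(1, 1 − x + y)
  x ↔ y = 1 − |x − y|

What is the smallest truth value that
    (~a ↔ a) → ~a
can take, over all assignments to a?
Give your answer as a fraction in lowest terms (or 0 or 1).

Take a = 3/5:
~a = ~3/5 = 2/5
~a ↔ a = 2/5 ↔ 3/5 = 4/5
~a = ~3/5 = 2/5
(~a ↔ a) → ~a = 4/5 → 2/5 = 3/5
No assignment yields a value below 3/5, so this is the minimum.

3/5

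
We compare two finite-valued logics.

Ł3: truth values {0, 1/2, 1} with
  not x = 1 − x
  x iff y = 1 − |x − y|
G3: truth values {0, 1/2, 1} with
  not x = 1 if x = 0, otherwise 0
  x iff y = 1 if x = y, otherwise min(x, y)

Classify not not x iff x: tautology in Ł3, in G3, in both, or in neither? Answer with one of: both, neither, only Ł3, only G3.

only Ł3

In Ł3: every assignment gives 1 — tautology.
In G3: at x = 1/2 the value is 1/2 — not a tautology.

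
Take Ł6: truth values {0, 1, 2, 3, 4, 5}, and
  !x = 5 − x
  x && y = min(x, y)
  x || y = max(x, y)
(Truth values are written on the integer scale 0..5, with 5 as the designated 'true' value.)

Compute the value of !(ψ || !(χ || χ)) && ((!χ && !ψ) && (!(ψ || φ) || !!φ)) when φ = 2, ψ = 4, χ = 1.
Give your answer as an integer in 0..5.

1

χ || χ = 1 || 1 = 1
!(χ || χ) = !1 = 4
ψ || !(χ || χ) = 4 || 4 = 4
!(ψ || !(χ || χ)) = !4 = 1
!χ = !1 = 4
!ψ = !4 = 1
!χ && !ψ = 4 && 1 = 1
ψ || φ = 4 || 2 = 4
!(ψ || φ) = !4 = 1
!φ = !2 = 3
!!φ = !3 = 2
!(ψ || φ) || !!φ = 1 || 2 = 2
(!χ && !ψ) && (!(ψ || φ) || !!φ) = 1 && 2 = 1
!(ψ || !(χ || χ)) && ((!χ && !ψ) && (!(ψ || φ) || !!φ)) = 1 && 1 = 1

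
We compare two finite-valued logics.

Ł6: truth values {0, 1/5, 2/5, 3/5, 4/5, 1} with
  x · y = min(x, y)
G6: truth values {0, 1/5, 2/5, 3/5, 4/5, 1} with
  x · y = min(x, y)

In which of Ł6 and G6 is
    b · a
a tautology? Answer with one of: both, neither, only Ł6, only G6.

In Ł6: at a = 0, b = 0 the value is 0 — not a tautology.
In G6: at a = 0, b = 0 the value is 0 — not a tautology.

neither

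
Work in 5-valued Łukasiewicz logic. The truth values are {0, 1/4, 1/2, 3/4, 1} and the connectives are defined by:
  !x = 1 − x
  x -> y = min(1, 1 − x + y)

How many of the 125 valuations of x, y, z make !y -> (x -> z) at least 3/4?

115

value 1: 105 assignments (counts)
value 3/4: 10 assignments (counts)
value 1/2: 6 assignments
value 1/4: 3 assignments
value 0: 1 assignment
So 115 of the 125 assignments meet the threshold.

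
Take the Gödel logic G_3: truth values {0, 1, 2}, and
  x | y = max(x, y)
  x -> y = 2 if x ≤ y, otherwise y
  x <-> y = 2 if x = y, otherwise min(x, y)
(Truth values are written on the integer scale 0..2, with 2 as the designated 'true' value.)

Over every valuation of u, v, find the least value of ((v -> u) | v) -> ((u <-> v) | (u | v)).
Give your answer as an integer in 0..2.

Take u = 1, v = 0:
v -> u = 0 -> 1 = 2
(v -> u) | v = 2 | 0 = 2
u <-> v = 1 <-> 0 = 0
u | v = 1 | 0 = 1
(u <-> v) | (u | v) = 0 | 1 = 1
((v -> u) | v) -> ((u <-> v) | (u | v)) = 2 -> 1 = 1
No assignment yields a value below 1, so this is the minimum.

1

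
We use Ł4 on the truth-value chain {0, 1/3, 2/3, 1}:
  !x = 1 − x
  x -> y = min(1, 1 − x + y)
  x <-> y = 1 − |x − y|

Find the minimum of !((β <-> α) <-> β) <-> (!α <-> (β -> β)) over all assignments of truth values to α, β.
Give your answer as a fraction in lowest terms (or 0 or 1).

1/3

Take α = 0, β = 1/3:
β <-> α = 1/3 <-> 0 = 2/3
(β <-> α) <-> β = 2/3 <-> 1/3 = 2/3
!((β <-> α) <-> β) = !2/3 = 1/3
!α = !0 = 1
β -> β = 1/3 -> 1/3 = 1
!α <-> (β -> β) = 1 <-> 1 = 1
!((β <-> α) <-> β) <-> (!α <-> (β -> β)) = 1/3 <-> 1 = 1/3
No assignment yields a value below 1/3, so this is the minimum.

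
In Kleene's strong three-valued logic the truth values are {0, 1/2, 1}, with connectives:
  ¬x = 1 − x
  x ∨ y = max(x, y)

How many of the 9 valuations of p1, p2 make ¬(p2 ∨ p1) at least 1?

p1 = 0, p2 = 0 ↦ 1  ≥
p1 = 0, p2 = 1/2 ↦ 1/2  <
p1 = 0, p2 = 1 ↦ 0  <
p1 = 1/2, p2 = 0 ↦ 1/2  <
p1 = 1/2, p2 = 1/2 ↦ 1/2  <
p1 = 1/2, p2 = 1 ↦ 0  <
p1 = 1, p2 = 0 ↦ 0  <
p1 = 1, p2 = 1/2 ↦ 0  <
p1 = 1, p2 = 1 ↦ 0  <
So 1 of the 9 assignments meets the threshold.

1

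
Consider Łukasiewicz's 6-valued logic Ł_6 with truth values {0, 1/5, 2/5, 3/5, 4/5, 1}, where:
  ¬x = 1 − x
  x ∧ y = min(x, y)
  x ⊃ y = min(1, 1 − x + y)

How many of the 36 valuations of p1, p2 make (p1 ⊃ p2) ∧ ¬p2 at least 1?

1

value 1: 1 assignment (counts)
value 4/5: 4 assignments
value 3/5: 7 assignments
value 2/5: 9 assignments
value 1/5: 8 assignments
value 0: 7 assignments
So 1 of the 36 assignments meets the threshold.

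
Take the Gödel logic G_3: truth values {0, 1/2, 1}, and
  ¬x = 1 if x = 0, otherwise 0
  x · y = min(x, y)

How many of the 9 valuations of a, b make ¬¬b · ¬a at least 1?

a = 0, b = 0 ↦ 0  <
a = 0, b = 1/2 ↦ 1  ≥
a = 0, b = 1 ↦ 1  ≥
a = 1/2, b = 0 ↦ 0  <
a = 1/2, b = 1/2 ↦ 0  <
a = 1/2, b = 1 ↦ 0  <
a = 1, b = 0 ↦ 0  <
a = 1, b = 1/2 ↦ 0  <
a = 1, b = 1 ↦ 0  <
So 2 of the 9 assignments meet the threshold.

2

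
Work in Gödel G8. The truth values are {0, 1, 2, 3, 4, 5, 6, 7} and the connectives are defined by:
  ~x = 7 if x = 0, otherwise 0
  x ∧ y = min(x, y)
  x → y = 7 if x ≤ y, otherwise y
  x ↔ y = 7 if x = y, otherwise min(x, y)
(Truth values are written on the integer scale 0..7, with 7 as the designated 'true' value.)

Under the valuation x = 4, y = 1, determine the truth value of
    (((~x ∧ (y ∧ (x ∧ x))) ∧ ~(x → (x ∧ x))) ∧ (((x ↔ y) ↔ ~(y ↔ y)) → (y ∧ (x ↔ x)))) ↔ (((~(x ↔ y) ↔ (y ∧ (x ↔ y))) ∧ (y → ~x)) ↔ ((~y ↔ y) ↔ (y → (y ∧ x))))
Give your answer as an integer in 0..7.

0

~x = ~4 = 0
x ∧ x = 4 ∧ 4 = 4
y ∧ (x ∧ x) = 1 ∧ 4 = 1
~x ∧ (y ∧ (x ∧ x)) = 0 ∧ 1 = 0
x ∧ x = 4 ∧ 4 = 4
x → (x ∧ x) = 4 → 4 = 7
~(x → (x ∧ x)) = ~7 = 0
(~x ∧ (y ∧ (x ∧ x))) ∧ ~(x → (x ∧ x)) = 0 ∧ 0 = 0
x ↔ y = 4 ↔ 1 = 1
y ↔ y = 1 ↔ 1 = 7
~(y ↔ y) = ~7 = 0
(x ↔ y) ↔ ~(y ↔ y) = 1 ↔ 0 = 0
x ↔ x = 4 ↔ 4 = 7
y ∧ (x ↔ x) = 1 ∧ 7 = 1
((x ↔ y) ↔ ~(y ↔ y)) → (y ∧ (x ↔ x)) = 0 → 1 = 7
((~x ∧ (y ∧ (x ∧ x))) ∧ ~(x → (x ∧ x))) ∧ (((x ↔ y) ↔ ~(y ↔ y)) → (y ∧ (x ↔ x))) = 0 ∧ 7 = 0
x ↔ y = 4 ↔ 1 = 1
~(x ↔ y) = ~1 = 0
x ↔ y = 4 ↔ 1 = 1
y ∧ (x ↔ y) = 1 ∧ 1 = 1
~(x ↔ y) ↔ (y ∧ (x ↔ y)) = 0 ↔ 1 = 0
~x = ~4 = 0
y → ~x = 1 → 0 = 0
(~(x ↔ y) ↔ (y ∧ (x ↔ y))) ∧ (y → ~x) = 0 ∧ 0 = 0
~y = ~1 = 0
~y ↔ y = 0 ↔ 1 = 0
y ∧ x = 1 ∧ 4 = 1
y → (y ∧ x) = 1 → 1 = 7
(~y ↔ y) ↔ (y → (y ∧ x)) = 0 ↔ 7 = 0
((~(x ↔ y) ↔ (y ∧ (x ↔ y))) ∧ (y → ~x)) ↔ ((~y ↔ y) ↔ (y → (y ∧ x))) = 0 ↔ 0 = 7
(((~x ∧ (y ∧ (x ∧ x))) ∧ ~(x → (x ∧ x))) ∧ (((x ↔ y) ↔ ~(y ↔ y)) → (y ∧ (x ↔ x)))) ↔ (((~(x ↔ y) ↔ (y ∧ (x ↔ y))) ∧ (y → ~x)) ↔ ((~y ↔ y) ↔ (y → (y ∧ x)))) = 0 ↔ 7 = 0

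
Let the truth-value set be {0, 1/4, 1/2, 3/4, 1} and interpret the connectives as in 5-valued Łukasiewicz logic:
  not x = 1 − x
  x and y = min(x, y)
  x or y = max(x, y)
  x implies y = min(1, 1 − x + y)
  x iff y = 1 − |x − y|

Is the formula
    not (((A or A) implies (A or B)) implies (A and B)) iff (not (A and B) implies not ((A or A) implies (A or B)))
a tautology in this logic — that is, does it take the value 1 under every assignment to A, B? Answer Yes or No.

Counterexample: take A = 0, B = 0.
A or A = 0 or 0 = 0
A or B = 0 or 0 = 0
(A or A) implies (A or B) = 0 implies 0 = 1
A and B = 0 and 0 = 0
((A or A) implies (A or B)) implies (A and B) = 1 implies 0 = 0
not (((A or A) implies (A or B)) implies (A and B)) = not 0 = 1
not (A and B) = not 0 = 1
not ((A or A) implies (A or B)) = not 1 = 0
not (A and B) implies not ((A or A) implies (A or B)) = 1 implies 0 = 0
not (((A or A) implies (A or B)) implies (A and B)) iff (not (A and B) implies not ((A or A) implies (A or B))) = 1 iff 0 = 0
This gives 0 ≠ 1.

No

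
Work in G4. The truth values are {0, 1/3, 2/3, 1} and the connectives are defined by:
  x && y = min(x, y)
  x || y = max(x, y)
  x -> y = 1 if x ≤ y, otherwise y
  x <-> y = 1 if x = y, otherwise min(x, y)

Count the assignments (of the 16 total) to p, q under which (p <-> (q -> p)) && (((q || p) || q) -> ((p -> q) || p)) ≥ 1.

p = 0, q = 0 ↦ 0  <
p = 0, q = 1/3 ↦ 1  ≥
p = 0, q = 2/3 ↦ 1  ≥
p = 0, q = 1 ↦ 1  ≥
p = 1/3, q = 0 ↦ 1/3  <
p = 1/3, q = 1/3 ↦ 1/3  <
p = 1/3, q = 2/3 ↦ 1  ≥
p = 1/3, q = 1 ↦ 1  ≥
p = 2/3, q = 0 ↦ 2/3  <
p = 2/3, q = 1/3 ↦ 2/3  <
p = 2/3, q = 2/3 ↦ 2/3  <
p = 2/3, q = 1 ↦ 1  ≥
p = 1, q = 0 ↦ 1  ≥
p = 1, q = 1/3 ↦ 1  ≥
p = 1, q = 2/3 ↦ 1  ≥
p = 1, q = 1 ↦ 1  ≥
So 10 of the 16 assignments meet the threshold.

10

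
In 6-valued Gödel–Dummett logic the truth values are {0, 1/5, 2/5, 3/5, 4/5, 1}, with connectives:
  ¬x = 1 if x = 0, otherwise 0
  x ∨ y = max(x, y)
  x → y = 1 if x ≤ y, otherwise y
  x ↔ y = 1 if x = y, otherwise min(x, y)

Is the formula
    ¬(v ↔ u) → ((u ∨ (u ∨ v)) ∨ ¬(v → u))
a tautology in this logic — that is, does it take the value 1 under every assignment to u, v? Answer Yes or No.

Counterexample: take u = 1/5, v = 0.
v ↔ u = 0 ↔ 1/5 = 0
¬(v ↔ u) = ¬0 = 1
u ∨ v = 1/5 ∨ 0 = 1/5
u ∨ (u ∨ v) = 1/5 ∨ 1/5 = 1/5
v → u = 0 → 1/5 = 1
¬(v → u) = ¬1 = 0
(u ∨ (u ∨ v)) ∨ ¬(v → u) = 1/5 ∨ 0 = 1/5
¬(v ↔ u) → ((u ∨ (u ∨ v)) ∨ ¬(v → u)) = 1 → 1/5 = 1/5
This gives 1/5 ≠ 1.

No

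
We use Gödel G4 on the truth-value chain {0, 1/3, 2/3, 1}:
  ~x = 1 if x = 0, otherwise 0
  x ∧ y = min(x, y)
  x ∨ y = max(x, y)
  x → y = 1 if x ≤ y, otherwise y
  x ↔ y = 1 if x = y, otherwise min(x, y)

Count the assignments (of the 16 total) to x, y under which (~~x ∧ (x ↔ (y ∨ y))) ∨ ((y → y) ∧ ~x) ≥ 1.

7

x = 0, y = 0 ↦ 1  ≥
x = 0, y = 1/3 ↦ 1  ≥
x = 0, y = 2/3 ↦ 1  ≥
x = 0, y = 1 ↦ 1  ≥
x = 1/3, y = 0 ↦ 0  <
x = 1/3, y = 1/3 ↦ 1  ≥
x = 1/3, y = 2/3 ↦ 1/3  <
x = 1/3, y = 1 ↦ 1/3  <
x = 2/3, y = 0 ↦ 0  <
x = 2/3, y = 1/3 ↦ 1/3  <
x = 2/3, y = 2/3 ↦ 1  ≥
x = 2/3, y = 1 ↦ 2/3  <
x = 1, y = 0 ↦ 0  <
x = 1, y = 1/3 ↦ 1/3  <
x = 1, y = 2/3 ↦ 2/3  <
x = 1, y = 1 ↦ 1  ≥
So 7 of the 16 assignments meet the threshold.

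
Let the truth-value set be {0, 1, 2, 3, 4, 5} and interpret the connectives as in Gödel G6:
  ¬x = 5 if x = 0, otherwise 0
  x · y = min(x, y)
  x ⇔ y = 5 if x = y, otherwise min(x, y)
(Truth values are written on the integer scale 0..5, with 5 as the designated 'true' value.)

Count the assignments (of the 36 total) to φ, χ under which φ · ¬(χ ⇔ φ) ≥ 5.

value 5: 1 assignment (counts)
value 4: 1 assignment
value 3: 1 assignment
value 2: 1 assignment
value 1: 1 assignment
value 0: 31 assignments
So 1 of the 36 assignments meets the threshold.

1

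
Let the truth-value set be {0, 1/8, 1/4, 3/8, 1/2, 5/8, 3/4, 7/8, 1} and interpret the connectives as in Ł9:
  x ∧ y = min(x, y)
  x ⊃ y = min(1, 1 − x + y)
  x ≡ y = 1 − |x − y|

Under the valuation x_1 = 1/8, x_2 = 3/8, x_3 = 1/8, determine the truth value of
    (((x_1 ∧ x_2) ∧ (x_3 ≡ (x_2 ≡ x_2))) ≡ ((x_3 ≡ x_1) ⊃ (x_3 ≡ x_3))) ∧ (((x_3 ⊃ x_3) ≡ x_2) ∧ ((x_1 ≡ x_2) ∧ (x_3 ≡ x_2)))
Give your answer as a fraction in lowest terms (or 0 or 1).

x_1 ∧ x_2 = 1/8 ∧ 3/8 = 1/8
x_2 ≡ x_2 = 3/8 ≡ 3/8 = 1
x_3 ≡ (x_2 ≡ x_2) = 1/8 ≡ 1 = 1/8
(x_1 ∧ x_2) ∧ (x_3 ≡ (x_2 ≡ x_2)) = 1/8 ∧ 1/8 = 1/8
x_3 ≡ x_1 = 1/8 ≡ 1/8 = 1
x_3 ≡ x_3 = 1/8 ≡ 1/8 = 1
(x_3 ≡ x_1) ⊃ (x_3 ≡ x_3) = 1 ⊃ 1 = 1
((x_1 ∧ x_2) ∧ (x_3 ≡ (x_2 ≡ x_2))) ≡ ((x_3 ≡ x_1) ⊃ (x_3 ≡ x_3)) = 1/8 ≡ 1 = 1/8
x_3 ⊃ x_3 = 1/8 ⊃ 1/8 = 1
(x_3 ⊃ x_3) ≡ x_2 = 1 ≡ 3/8 = 3/8
x_1 ≡ x_2 = 1/8 ≡ 3/8 = 3/4
x_3 ≡ x_2 = 1/8 ≡ 3/8 = 3/4
(x_1 ≡ x_2) ∧ (x_3 ≡ x_2) = 3/4 ∧ 3/4 = 3/4
((x_3 ⊃ x_3) ≡ x_2) ∧ ((x_1 ≡ x_2) ∧ (x_3 ≡ x_2)) = 3/8 ∧ 3/4 = 3/8
(((x_1 ∧ x_2) ∧ (x_3 ≡ (x_2 ≡ x_2))) ≡ ((x_3 ≡ x_1) ⊃ (x_3 ≡ x_3))) ∧ (((x_3 ⊃ x_3) ≡ x_2) ∧ ((x_1 ≡ x_2) ∧ (x_3 ≡ x_2))) = 1/8 ∧ 3/8 = 1/8

1/8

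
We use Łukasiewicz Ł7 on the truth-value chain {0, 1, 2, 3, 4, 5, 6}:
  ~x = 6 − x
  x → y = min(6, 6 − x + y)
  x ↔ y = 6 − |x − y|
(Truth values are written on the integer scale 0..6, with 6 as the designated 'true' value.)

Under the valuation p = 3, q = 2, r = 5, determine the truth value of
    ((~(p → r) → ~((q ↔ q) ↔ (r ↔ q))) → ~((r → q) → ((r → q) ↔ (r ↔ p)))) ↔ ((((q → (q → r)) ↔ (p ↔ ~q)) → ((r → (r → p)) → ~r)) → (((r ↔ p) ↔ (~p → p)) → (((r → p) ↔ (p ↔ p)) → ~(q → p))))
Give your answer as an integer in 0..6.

0

p → r = 3 → 5 = 6
~(p → r) = ~6 = 0
q ↔ q = 2 ↔ 2 = 6
r ↔ q = 5 ↔ 2 = 3
(q ↔ q) ↔ (r ↔ q) = 6 ↔ 3 = 3
~((q ↔ q) ↔ (r ↔ q)) = ~3 = 3
~(p → r) → ~((q ↔ q) ↔ (r ↔ q)) = 0 → 3 = 6
r → q = 5 → 2 = 3
r → q = 5 → 2 = 3
r ↔ p = 5 ↔ 3 = 4
(r → q) ↔ (r ↔ p) = 3 ↔ 4 = 5
(r → q) → ((r → q) ↔ (r ↔ p)) = 3 → 5 = 6
~((r → q) → ((r → q) ↔ (r ↔ p))) = ~6 = 0
(~(p → r) → ~((q ↔ q) ↔ (r ↔ q))) → ~((r → q) → ((r → q) ↔ (r ↔ p))) = 6 → 0 = 0
q → r = 2 → 5 = 6
q → (q → r) = 2 → 6 = 6
~q = ~2 = 4
p ↔ ~q = 3 ↔ 4 = 5
(q → (q → r)) ↔ (p ↔ ~q) = 6 ↔ 5 = 5
r → p = 5 → 3 = 4
r → (r → p) = 5 → 4 = 5
~r = ~5 = 1
(r → (r → p)) → ~r = 5 → 1 = 2
((q → (q → r)) ↔ (p ↔ ~q)) → ((r → (r → p)) → ~r) = 5 → 2 = 3
r ↔ p = 5 ↔ 3 = 4
~p = ~3 = 3
~p → p = 3 → 3 = 6
(r ↔ p) ↔ (~p → p) = 4 ↔ 6 = 4
r → p = 5 → 3 = 4
p ↔ p = 3 ↔ 3 = 6
(r → p) ↔ (p ↔ p) = 4 ↔ 6 = 4
q → p = 2 → 3 = 6
~(q → p) = ~6 = 0
((r → p) ↔ (p ↔ p)) → ~(q → p) = 4 → 0 = 2
((r ↔ p) ↔ (~p → p)) → (((r → p) ↔ (p ↔ p)) → ~(q → p)) = 4 → 2 = 4
(((q → (q → r)) ↔ (p ↔ ~q)) → ((r → (r → p)) → ~r)) → (((r ↔ p) ↔ (~p → p)) → (((r → p) ↔ (p ↔ p)) → ~(q → p))) = 3 → 4 = 6
((~(p → r) → ~((q ↔ q) ↔ (r ↔ q))) → ~((r → q) → ((r → q) ↔ (r ↔ p)))) ↔ ((((q → (q → r)) ↔ (p ↔ ~q)) → ((r → (r → p)) → ~r)) → (((r ↔ p) ↔ (~p → p)) → (((r → p) ↔ (p ↔ p)) → ~(q → p)))) = 0 ↔ 6 = 0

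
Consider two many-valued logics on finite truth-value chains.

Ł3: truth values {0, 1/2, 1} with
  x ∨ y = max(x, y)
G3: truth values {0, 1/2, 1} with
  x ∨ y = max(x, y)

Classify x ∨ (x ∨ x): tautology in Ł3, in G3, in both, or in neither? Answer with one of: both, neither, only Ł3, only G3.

neither

In Ł3: at x = 0 the value is 0 — not a tautology.
In G3: at x = 0 the value is 0 — not a tautology.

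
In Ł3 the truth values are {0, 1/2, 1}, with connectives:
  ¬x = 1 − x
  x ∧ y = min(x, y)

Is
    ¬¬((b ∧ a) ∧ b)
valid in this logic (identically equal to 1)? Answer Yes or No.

Counterexample: take a = 0, b = 0.
b ∧ a = 0 ∧ 0 = 0
(b ∧ a) ∧ b = 0 ∧ 0 = 0
¬((b ∧ a) ∧ b) = ¬0 = 1
¬¬((b ∧ a) ∧ b) = ¬1 = 0
This gives 0 ≠ 1.

No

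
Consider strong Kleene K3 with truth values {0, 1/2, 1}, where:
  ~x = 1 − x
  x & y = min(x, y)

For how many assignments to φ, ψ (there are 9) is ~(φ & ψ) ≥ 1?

φ = 0, ψ = 0 ↦ 1  ≥
φ = 0, ψ = 1/2 ↦ 1  ≥
φ = 0, ψ = 1 ↦ 1  ≥
φ = 1/2, ψ = 0 ↦ 1  ≥
φ = 1/2, ψ = 1/2 ↦ 1/2  <
φ = 1/2, ψ = 1 ↦ 1/2  <
φ = 1, ψ = 0 ↦ 1  ≥
φ = 1, ψ = 1/2 ↦ 1/2  <
φ = 1, ψ = 1 ↦ 0  <
So 5 of the 9 assignments meet the threshold.

5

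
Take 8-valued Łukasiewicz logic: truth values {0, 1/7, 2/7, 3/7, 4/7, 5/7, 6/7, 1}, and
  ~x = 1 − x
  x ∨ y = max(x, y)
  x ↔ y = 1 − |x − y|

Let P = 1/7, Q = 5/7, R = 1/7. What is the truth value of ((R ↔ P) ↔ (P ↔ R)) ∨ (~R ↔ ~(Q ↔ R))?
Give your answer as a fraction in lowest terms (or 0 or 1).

R ↔ P = 1/7 ↔ 1/7 = 1
P ↔ R = 1/7 ↔ 1/7 = 1
(R ↔ P) ↔ (P ↔ R) = 1 ↔ 1 = 1
~R = ~1/7 = 6/7
Q ↔ R = 5/7 ↔ 1/7 = 3/7
~(Q ↔ R) = ~3/7 = 4/7
~R ↔ ~(Q ↔ R) = 6/7 ↔ 4/7 = 5/7
((R ↔ P) ↔ (P ↔ R)) ∨ (~R ↔ ~(Q ↔ R)) = 1 ∨ 5/7 = 1

1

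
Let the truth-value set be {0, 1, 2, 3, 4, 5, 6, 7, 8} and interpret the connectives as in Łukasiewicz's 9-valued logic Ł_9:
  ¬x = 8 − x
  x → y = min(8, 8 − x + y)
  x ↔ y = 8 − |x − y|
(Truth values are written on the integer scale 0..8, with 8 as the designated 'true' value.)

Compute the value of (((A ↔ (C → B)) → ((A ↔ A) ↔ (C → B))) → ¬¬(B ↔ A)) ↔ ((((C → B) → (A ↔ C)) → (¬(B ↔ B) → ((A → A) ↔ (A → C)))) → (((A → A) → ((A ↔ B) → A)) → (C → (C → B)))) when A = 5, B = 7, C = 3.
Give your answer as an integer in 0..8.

6

C → B = 3 → 7 = 8
A ↔ (C → B) = 5 ↔ 8 = 5
A ↔ A = 5 ↔ 5 = 8
C → B = 3 → 7 = 8
(A ↔ A) ↔ (C → B) = 8 ↔ 8 = 8
(A ↔ (C → B)) → ((A ↔ A) ↔ (C → B)) = 5 → 8 = 8
B ↔ A = 7 ↔ 5 = 6
¬(B ↔ A) = ¬6 = 2
¬¬(B ↔ A) = ¬2 = 6
((A ↔ (C → B)) → ((A ↔ A) ↔ (C → B))) → ¬¬(B ↔ A) = 8 → 6 = 6
C → B = 3 → 7 = 8
A ↔ C = 5 ↔ 3 = 6
(C → B) → (A ↔ C) = 8 → 6 = 6
B ↔ B = 7 ↔ 7 = 8
¬(B ↔ B) = ¬8 = 0
A → A = 5 → 5 = 8
A → C = 5 → 3 = 6
(A → A) ↔ (A → C) = 8 ↔ 6 = 6
¬(B ↔ B) → ((A → A) ↔ (A → C)) = 0 → 6 = 8
((C → B) → (A ↔ C)) → (¬(B ↔ B) → ((A → A) ↔ (A → C))) = 6 → 8 = 8
A → A = 5 → 5 = 8
A ↔ B = 5 ↔ 7 = 6
(A ↔ B) → A = 6 → 5 = 7
(A → A) → ((A ↔ B) → A) = 8 → 7 = 7
C → B = 3 → 7 = 8
C → (C → B) = 3 → 8 = 8
((A → A) → ((A ↔ B) → A)) → (C → (C → B)) = 7 → 8 = 8
(((C → B) → (A ↔ C)) → (¬(B ↔ B) → ((A → A) ↔ (A → C)))) → (((A → A) → ((A ↔ B) → A)) → (C → (C → B))) = 8 → 8 = 8
(((A ↔ (C → B)) → ((A ↔ A) ↔ (C → B))) → ¬¬(B ↔ A)) ↔ ((((C → B) → (A ↔ C)) → (¬(B ↔ B) → ((A → A) ↔ (A → C)))) → (((A → A) → ((A ↔ B) → A)) → (C → (C → B)))) = 6 ↔ 8 = 6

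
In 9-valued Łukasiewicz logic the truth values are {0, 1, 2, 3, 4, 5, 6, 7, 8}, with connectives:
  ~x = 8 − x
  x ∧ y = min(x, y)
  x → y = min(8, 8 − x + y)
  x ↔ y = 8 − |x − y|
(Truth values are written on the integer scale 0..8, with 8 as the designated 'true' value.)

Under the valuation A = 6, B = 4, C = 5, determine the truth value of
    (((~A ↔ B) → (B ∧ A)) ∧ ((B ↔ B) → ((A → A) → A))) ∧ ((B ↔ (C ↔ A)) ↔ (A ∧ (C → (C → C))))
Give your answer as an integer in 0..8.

6

~A = ~6 = 2
~A ↔ B = 2 ↔ 4 = 6
B ∧ A = 4 ∧ 6 = 4
(~A ↔ B) → (B ∧ A) = 6 → 4 = 6
B ↔ B = 4 ↔ 4 = 8
A → A = 6 → 6 = 8
(A → A) → A = 8 → 6 = 6
(B ↔ B) → ((A → A) → A) = 8 → 6 = 6
((~A ↔ B) → (B ∧ A)) ∧ ((B ↔ B) → ((A → A) → A)) = 6 ∧ 6 = 6
C ↔ A = 5 ↔ 6 = 7
B ↔ (C ↔ A) = 4 ↔ 7 = 5
C → C = 5 → 5 = 8
C → (C → C) = 5 → 8 = 8
A ∧ (C → (C → C)) = 6 ∧ 8 = 6
(B ↔ (C ↔ A)) ↔ (A ∧ (C → (C → C))) = 5 ↔ 6 = 7
(((~A ↔ B) → (B ∧ A)) ∧ ((B ↔ B) → ((A → A) → A))) ∧ ((B ↔ (C ↔ A)) ↔ (A ∧ (C → (C → C)))) = 6 ∧ 7 = 6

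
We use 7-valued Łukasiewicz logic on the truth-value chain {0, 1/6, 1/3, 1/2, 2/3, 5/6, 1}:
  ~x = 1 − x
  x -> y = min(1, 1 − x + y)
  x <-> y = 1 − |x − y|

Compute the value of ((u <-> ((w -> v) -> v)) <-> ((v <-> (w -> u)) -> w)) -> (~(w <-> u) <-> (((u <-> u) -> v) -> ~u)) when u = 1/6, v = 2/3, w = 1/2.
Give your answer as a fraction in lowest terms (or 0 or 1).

w -> v = 1/2 -> 2/3 = 1
(w -> v) -> v = 1 -> 2/3 = 2/3
u <-> ((w -> v) -> v) = 1/6 <-> 2/3 = 1/2
w -> u = 1/2 -> 1/6 = 2/3
v <-> (w -> u) = 2/3 <-> 2/3 = 1
(v <-> (w -> u)) -> w = 1 -> 1/2 = 1/2
(u <-> ((w -> v) -> v)) <-> ((v <-> (w -> u)) -> w) = 1/2 <-> 1/2 = 1
w <-> u = 1/2 <-> 1/6 = 2/3
~(w <-> u) = ~2/3 = 1/3
u <-> u = 1/6 <-> 1/6 = 1
(u <-> u) -> v = 1 -> 2/3 = 2/3
~u = ~1/6 = 5/6
((u <-> u) -> v) -> ~u = 2/3 -> 5/6 = 1
~(w <-> u) <-> (((u <-> u) -> v) -> ~u) = 1/3 <-> 1 = 1/3
((u <-> ((w -> v) -> v)) <-> ((v <-> (w -> u)) -> w)) -> (~(w <-> u) <-> (((u <-> u) -> v) -> ~u)) = 1 -> 1/3 = 1/3

1/3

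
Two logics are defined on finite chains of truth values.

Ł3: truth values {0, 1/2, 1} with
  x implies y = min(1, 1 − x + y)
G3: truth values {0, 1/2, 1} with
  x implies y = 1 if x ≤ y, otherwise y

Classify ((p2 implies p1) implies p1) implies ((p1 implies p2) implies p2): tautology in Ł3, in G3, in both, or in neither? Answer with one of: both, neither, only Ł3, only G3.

In Ł3: every assignment gives 1 — tautology.
In G3: at p1 = 0, p2 = 1/2 the value is 1/2 — not a tautology.

only Ł3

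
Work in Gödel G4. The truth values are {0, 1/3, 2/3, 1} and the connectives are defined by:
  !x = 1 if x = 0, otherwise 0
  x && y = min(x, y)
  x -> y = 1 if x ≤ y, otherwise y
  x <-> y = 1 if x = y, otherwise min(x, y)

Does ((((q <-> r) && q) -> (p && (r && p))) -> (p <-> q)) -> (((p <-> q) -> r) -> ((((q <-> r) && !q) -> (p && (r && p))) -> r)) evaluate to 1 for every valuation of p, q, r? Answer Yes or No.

No

Counterexample: take p = 0, q = 1/3, r = 1/3.
q <-> r = 1/3 <-> 1/3 = 1
(q <-> r) && q = 1 && 1/3 = 1/3
r && p = 1/3 && 0 = 0
p && (r && p) = 0 && 0 = 0
((q <-> r) && q) -> (p && (r && p)) = 1/3 -> 0 = 0
p <-> q = 0 <-> 1/3 = 0
(((q <-> r) && q) -> (p && (r && p))) -> (p <-> q) = 0 -> 0 = 1
p <-> q = 0 <-> 1/3 = 0
(p <-> q) -> r = 0 -> 1/3 = 1
q <-> r = 1/3 <-> 1/3 = 1
!q = !1/3 = 0
(q <-> r) && !q = 1 && 0 = 0
r && p = 1/3 && 0 = 0
p && (r && p) = 0 && 0 = 0
((q <-> r) && !q) -> (p && (r && p)) = 0 -> 0 = 1
(((q <-> r) && !q) -> (p && (r && p))) -> r = 1 -> 1/3 = 1/3
((p <-> q) -> r) -> ((((q <-> r) && !q) -> (p && (r && p))) -> r) = 1 -> 1/3 = 1/3
((((q <-> r) && q) -> (p && (r && p))) -> (p <-> q)) -> (((p <-> q) -> r) -> ((((q <-> r) && !q) -> (p && (r && p))) -> r)) = 1 -> 1/3 = 1/3
This gives 1/3 ≠ 1.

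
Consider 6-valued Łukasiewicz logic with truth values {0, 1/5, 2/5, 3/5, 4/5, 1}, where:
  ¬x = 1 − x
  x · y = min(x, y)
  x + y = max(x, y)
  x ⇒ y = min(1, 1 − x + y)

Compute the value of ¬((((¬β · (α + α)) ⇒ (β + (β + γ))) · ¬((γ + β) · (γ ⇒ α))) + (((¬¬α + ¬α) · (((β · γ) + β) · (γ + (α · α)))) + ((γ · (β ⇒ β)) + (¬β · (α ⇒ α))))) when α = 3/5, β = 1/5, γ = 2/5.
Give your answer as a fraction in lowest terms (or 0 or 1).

1/5

¬β = ¬1/5 = 4/5
α + α = 3/5 + 3/5 = 3/5
¬β · (α + α) = 4/5 · 3/5 = 3/5
β + γ = 1/5 + 2/5 = 2/5
β + (β + γ) = 1/5 + 2/5 = 2/5
(¬β · (α + α)) ⇒ (β + (β + γ)) = 3/5 ⇒ 2/5 = 4/5
γ + β = 2/5 + 1/5 = 2/5
γ ⇒ α = 2/5 ⇒ 3/5 = 1
(γ + β) · (γ ⇒ α) = 2/5 · 1 = 2/5
¬((γ + β) · (γ ⇒ α)) = ¬2/5 = 3/5
((¬β · (α + α)) ⇒ (β + (β + γ))) · ¬((γ + β) · (γ ⇒ α)) = 4/5 · 3/5 = 3/5
¬α = ¬3/5 = 2/5
¬¬α = ¬2/5 = 3/5
¬α = ¬3/5 = 2/5
¬¬α + ¬α = 3/5 + 2/5 = 3/5
β · γ = 1/5 · 2/5 = 1/5
(β · γ) + β = 1/5 + 1/5 = 1/5
α · α = 3/5 · 3/5 = 3/5
γ + (α · α) = 2/5 + 3/5 = 3/5
((β · γ) + β) · (γ + (α · α)) = 1/5 · 3/5 = 1/5
(¬¬α + ¬α) · (((β · γ) + β) · (γ + (α · α))) = 3/5 · 1/5 = 1/5
β ⇒ β = 1/5 ⇒ 1/5 = 1
γ · (β ⇒ β) = 2/5 · 1 = 2/5
¬β = ¬1/5 = 4/5
α ⇒ α = 3/5 ⇒ 3/5 = 1
¬β · (α ⇒ α) = 4/5 · 1 = 4/5
(γ · (β ⇒ β)) + (¬β · (α ⇒ α)) = 2/5 + 4/5 = 4/5
((¬¬α + ¬α) · (((β · γ) + β) · (γ + (α · α)))) + ((γ · (β ⇒ β)) + (¬β · (α ⇒ α))) = 1/5 + 4/5 = 4/5
(((¬β · (α + α)) ⇒ (β + (β + γ))) · ¬((γ + β) · (γ ⇒ α))) + (((¬¬α + ¬α) · (((β · γ) + β) · (γ + (α · α)))) + ((γ · (β ⇒ β)) + (¬β · (α ⇒ α)))) = 3/5 + 4/5 = 4/5
¬((((¬β · (α + α)) ⇒ (β + (β + γ))) · ¬((γ + β) · (γ ⇒ α))) + (((¬¬α + ¬α) · (((β · γ) + β) · (γ + (α · α)))) + ((γ · (β ⇒ β)) + (¬β · (α ⇒ α))))) = ¬4/5 = 1/5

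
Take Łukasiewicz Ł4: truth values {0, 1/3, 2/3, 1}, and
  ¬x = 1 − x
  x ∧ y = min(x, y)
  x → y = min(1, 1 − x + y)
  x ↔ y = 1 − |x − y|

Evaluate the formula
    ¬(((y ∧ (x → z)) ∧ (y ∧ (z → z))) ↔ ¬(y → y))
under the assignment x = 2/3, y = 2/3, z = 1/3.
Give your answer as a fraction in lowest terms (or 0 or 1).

x → z = 2/3 → 1/3 = 2/3
y ∧ (x → z) = 2/3 ∧ 2/3 = 2/3
z → z = 1/3 → 1/3 = 1
y ∧ (z → z) = 2/3 ∧ 1 = 2/3
(y ∧ (x → z)) ∧ (y ∧ (z → z)) = 2/3 ∧ 2/3 = 2/3
y → y = 2/3 → 2/3 = 1
¬(y → y) = ¬1 = 0
((y ∧ (x → z)) ∧ (y ∧ (z → z))) ↔ ¬(y → y) = 2/3 ↔ 0 = 1/3
¬(((y ∧ (x → z)) ∧ (y ∧ (z → z))) ↔ ¬(y → y)) = ¬1/3 = 2/3

2/3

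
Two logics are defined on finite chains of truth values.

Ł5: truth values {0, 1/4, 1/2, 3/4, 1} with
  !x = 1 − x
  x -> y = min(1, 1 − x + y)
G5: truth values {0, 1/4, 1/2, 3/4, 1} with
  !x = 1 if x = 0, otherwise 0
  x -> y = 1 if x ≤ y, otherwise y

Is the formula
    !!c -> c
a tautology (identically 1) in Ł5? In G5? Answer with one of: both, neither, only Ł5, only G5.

only Ł5

In Ł5: every assignment gives 1 — tautology.
In G5: at c = 1/4 the value is 1/4 — not a tautology.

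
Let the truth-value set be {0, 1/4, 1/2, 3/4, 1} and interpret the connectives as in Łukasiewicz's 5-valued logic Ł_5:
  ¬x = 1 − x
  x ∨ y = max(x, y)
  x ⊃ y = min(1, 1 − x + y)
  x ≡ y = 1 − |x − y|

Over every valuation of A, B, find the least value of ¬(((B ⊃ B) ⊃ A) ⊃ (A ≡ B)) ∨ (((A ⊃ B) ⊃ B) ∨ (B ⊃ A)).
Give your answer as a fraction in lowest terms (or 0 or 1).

Take A = 0, B = 1/2:
B ⊃ B = 1/2 ⊃ 1/2 = 1
(B ⊃ B) ⊃ A = 1 ⊃ 0 = 0
A ≡ B = 0 ≡ 1/2 = 1/2
((B ⊃ B) ⊃ A) ⊃ (A ≡ B) = 0 ⊃ 1/2 = 1
¬(((B ⊃ B) ⊃ A) ⊃ (A ≡ B)) = ¬1 = 0
A ⊃ B = 0 ⊃ 1/2 = 1
(A ⊃ B) ⊃ B = 1 ⊃ 1/2 = 1/2
B ⊃ A = 1/2 ⊃ 0 = 1/2
((A ⊃ B) ⊃ B) ∨ (B ⊃ A) = 1/2 ∨ 1/2 = 1/2
¬(((B ⊃ B) ⊃ A) ⊃ (A ≡ B)) ∨ (((A ⊃ B) ⊃ B) ∨ (B ⊃ A)) = 0 ∨ 1/2 = 1/2
No assignment yields a value below 1/2, so this is the minimum.

1/2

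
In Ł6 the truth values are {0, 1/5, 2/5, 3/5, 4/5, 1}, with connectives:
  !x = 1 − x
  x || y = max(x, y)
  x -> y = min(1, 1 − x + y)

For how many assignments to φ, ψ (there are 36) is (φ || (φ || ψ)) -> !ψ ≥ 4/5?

21

value 1: 15 assignments (counts)
value 4/5: 6 assignments (counts)
value 3/5: 2 assignments
value 2/5: 6 assignments
value 1/5: 1 assignment
value 0: 6 assignments
So 21 of the 36 assignments meet the threshold.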